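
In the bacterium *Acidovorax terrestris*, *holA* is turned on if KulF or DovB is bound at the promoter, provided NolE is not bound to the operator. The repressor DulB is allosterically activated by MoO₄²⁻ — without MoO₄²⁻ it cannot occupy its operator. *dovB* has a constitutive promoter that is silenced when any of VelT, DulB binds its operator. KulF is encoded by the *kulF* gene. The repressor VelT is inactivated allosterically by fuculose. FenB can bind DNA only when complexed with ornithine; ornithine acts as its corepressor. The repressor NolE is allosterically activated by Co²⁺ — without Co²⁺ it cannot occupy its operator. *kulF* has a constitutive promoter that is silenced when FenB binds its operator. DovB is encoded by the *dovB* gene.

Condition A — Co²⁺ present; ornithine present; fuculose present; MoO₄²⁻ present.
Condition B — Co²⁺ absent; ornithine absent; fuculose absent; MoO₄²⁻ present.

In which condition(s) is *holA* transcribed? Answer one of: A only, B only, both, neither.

Condition A:
Co²⁺ is present, so NolE is active.
Ornithine is present, so FenB is active.
With repressor FenB bound, *kulF* is not transcribed.
So KulF is not produced.
Fuculose is present, so VelT is inactive.
MoO₄²⁻ is present, so DulB is active.
With repressor DulB bound, *dovB* is not transcribed.
So DovB is not produced.
With repressor NolE bound, *holA* is not transcribed.
→ *holA* is OFF in A.
Condition B:
Co²⁺ is absent, so NolE is inactive.
Ornithine is absent, so FenB is inactive.
With no repressor bound, *kulF* is transcribed.
So KulF is produced and active.
Fuculose is absent, so VelT is active.
MoO₄²⁻ is present, so DulB is active.
With repressor VelT bound, *dovB* is not transcribed.
So DovB is not produced.
Activator KulF is present, so *holA* is transcribed.
→ *holA* is ON in B.

B only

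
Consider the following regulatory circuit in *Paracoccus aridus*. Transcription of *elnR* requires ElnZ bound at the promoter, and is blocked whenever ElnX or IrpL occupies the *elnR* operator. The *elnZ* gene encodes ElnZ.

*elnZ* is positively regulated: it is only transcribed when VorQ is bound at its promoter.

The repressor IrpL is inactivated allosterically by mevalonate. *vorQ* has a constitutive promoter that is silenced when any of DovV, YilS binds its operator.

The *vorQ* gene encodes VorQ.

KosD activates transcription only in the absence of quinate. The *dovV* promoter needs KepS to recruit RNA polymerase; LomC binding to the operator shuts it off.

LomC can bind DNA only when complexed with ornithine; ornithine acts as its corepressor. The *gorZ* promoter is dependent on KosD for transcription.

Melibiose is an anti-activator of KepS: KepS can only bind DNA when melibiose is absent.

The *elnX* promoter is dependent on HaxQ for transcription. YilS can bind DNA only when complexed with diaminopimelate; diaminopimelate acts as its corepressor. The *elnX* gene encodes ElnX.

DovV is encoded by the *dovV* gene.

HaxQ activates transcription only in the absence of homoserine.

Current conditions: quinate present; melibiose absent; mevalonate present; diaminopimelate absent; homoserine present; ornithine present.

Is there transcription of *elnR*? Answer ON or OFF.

Homoserine is present, so HaxQ is inactive.
Required activator HaxQ is absent, so *elnX* is not transcribed.
So ElnX is not produced.
Ornithine is present, so LomC is active.
Melibiose is absent, so KepS is active.
With repressor LomC bound, *dovV* is not transcribed.
So DovV is not produced.
Diaminopimelate is absent, so YilS is inactive.
With no repressor bound, *vorQ* is transcribed.
So VorQ is produced and active.
No repressor is bound and VorQ is active, so *elnZ* is transcribed.
So ElnZ is produced and active.
Mevalonate is present, so IrpL is inactive.
No repressor is bound and ElnZ is active, so *elnR* is transcribed.

ON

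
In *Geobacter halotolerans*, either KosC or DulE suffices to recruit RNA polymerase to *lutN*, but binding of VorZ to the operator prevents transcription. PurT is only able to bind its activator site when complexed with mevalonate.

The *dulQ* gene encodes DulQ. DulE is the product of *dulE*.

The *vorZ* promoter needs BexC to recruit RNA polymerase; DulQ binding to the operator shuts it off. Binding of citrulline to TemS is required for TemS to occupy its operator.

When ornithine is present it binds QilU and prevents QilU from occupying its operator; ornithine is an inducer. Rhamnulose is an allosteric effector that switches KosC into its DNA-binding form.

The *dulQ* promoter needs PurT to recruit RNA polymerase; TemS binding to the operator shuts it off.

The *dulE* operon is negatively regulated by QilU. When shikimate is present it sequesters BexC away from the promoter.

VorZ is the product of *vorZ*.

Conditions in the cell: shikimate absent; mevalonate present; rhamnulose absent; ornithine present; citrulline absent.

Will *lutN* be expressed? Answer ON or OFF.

ON

Rhamnulose is absent, so KosC is inactive.
Ornithine is present, so QilU is inactive.
With no repressor bound, *dulE* is transcribed.
So DulE is produced and active.
Shikimate is absent, so BexC is active.
Mevalonate is present, so PurT is active.
Citrulline is absent, so TemS is inactive.
No repressor is bound and PurT is active, so *dulQ* is transcribed.
So DulQ is produced and active.
With repressor DulQ bound, *vorZ* is not transcribed.
So VorZ is not produced.
Activator DulE is present, so *lutN* is transcribed.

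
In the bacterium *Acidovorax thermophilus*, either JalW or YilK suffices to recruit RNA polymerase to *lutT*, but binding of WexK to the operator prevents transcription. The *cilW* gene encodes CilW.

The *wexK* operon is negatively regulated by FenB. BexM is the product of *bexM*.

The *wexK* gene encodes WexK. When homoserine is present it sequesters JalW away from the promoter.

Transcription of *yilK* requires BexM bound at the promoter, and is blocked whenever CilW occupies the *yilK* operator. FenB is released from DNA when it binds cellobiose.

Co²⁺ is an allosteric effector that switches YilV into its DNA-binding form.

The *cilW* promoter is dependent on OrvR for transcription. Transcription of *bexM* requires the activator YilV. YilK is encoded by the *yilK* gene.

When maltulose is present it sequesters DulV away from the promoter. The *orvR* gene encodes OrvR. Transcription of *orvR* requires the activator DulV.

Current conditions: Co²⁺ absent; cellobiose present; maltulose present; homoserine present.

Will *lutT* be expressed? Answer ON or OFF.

Homoserine is present, so JalW is inactive.
Cellobiose is present, so FenB is inactive.
With no repressor bound, *wexK* is transcribed.
So WexK is produced and active.
Co²⁺ is absent, so YilV is inactive.
Required activator YilV is absent, so *bexM* is not transcribed.
So BexM is not produced.
Maltulose is present, so DulV is inactive.
Required activator DulV is absent, so *orvR* is not transcribed.
So OrvR is not produced.
Required activator OrvR is absent, so *cilW* is not transcribed.
So CilW is not produced.
Required activator BexM is absent, so *yilK* is not transcribed.
So YilK is not produced.
With repressor WexK bound, *lutT* is not transcribed.

OFF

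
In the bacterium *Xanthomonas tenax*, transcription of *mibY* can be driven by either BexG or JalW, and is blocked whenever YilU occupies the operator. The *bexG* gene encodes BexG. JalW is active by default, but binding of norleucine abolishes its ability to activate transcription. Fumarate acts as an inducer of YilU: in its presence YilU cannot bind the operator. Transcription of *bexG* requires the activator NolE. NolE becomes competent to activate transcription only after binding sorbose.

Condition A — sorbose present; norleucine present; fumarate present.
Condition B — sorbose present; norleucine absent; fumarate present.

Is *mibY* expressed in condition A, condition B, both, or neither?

both

Condition A:
Sorbose is present, so NolE is active.
No repressor is bound and NolE is active, so *bexG* is transcribed.
So BexG is produced and active.
Norleucine is present, so JalW is inactive.
Fumarate is present, so YilU is inactive.
Activator BexG is present, so *mibY* is transcribed.
→ *mibY* is ON in A.
Condition B:
Sorbose is present, so NolE is active.
No repressor is bound and NolE is active, so *bexG* is transcribed.
So BexG is produced and active.
Norleucine is absent, so JalW is active.
Fumarate is present, so YilU is inactive.
Activator BexG is present, so *mibY* is transcribed.
→ *mibY* is ON in B.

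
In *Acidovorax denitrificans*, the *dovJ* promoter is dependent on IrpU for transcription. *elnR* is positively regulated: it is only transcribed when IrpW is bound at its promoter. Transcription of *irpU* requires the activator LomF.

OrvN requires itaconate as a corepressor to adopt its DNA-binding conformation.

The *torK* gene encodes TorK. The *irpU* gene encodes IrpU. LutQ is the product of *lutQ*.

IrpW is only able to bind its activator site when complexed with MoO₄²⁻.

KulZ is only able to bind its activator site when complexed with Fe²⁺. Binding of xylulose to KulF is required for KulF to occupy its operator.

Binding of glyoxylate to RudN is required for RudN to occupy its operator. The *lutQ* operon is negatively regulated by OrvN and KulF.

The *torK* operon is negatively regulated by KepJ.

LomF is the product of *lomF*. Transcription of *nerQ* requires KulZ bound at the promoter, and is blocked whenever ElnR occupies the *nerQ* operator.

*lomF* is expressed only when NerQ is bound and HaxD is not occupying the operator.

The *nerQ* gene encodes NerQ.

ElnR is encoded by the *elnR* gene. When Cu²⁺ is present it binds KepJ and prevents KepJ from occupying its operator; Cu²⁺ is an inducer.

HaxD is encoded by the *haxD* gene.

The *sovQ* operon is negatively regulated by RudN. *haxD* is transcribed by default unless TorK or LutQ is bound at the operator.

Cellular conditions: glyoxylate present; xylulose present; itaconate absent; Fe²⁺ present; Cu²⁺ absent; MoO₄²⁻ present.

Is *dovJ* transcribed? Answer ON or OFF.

MoO₄²⁻ is present, so IrpW is active.
No repressor is bound and IrpW is active, so *elnR* is transcribed.
So ElnR is produced and active.
Fe²⁺ is present, so KulZ is active.
With repressor ElnR bound, *nerQ* is not transcribed.
So NerQ is not produced.
Cu²⁺ is absent, so KepJ is active.
With repressor KepJ bound, *torK* is not transcribed.
So TorK is not produced.
Itaconate is absent, so OrvN is inactive.
Xylulose is present, so KulF is active.
With repressor KulF bound, *lutQ* is not transcribed.
So LutQ is not produced.
With no repressor bound, *haxD* is transcribed.
So HaxD is produced and active.
With repressor HaxD bound, *lomF* is not transcribed.
So LomF is not produced.
Required activator LomF is absent, so *irpU* is not transcribed.
So IrpU is not produced.
Required activator IrpU is absent, so *dovJ* is not transcribed.

OFF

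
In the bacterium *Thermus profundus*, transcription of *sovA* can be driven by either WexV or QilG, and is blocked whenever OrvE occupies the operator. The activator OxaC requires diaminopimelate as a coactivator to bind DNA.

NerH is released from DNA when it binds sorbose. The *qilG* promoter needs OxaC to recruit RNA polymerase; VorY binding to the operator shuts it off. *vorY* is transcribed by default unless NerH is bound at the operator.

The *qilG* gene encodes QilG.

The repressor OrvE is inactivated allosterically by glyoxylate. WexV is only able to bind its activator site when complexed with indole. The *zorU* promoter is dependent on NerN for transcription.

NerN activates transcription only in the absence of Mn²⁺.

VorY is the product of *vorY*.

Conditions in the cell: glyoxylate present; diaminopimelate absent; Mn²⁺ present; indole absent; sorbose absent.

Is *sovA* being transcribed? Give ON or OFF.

Indole is absent, so WexV is inactive.
Sorbose is absent, so NerH is active.
With repressor NerH bound, *vorY* is not transcribed.
So VorY is not produced.
Diaminopimelate is absent, so OxaC is inactive.
Required activator OxaC is absent, so *qilG* is not transcribed.
So QilG is not produced.
Glyoxylate is present, so OrvE is inactive.
No activator is available at the *sovA* promoter, so *sovA* is not transcribed.

OFF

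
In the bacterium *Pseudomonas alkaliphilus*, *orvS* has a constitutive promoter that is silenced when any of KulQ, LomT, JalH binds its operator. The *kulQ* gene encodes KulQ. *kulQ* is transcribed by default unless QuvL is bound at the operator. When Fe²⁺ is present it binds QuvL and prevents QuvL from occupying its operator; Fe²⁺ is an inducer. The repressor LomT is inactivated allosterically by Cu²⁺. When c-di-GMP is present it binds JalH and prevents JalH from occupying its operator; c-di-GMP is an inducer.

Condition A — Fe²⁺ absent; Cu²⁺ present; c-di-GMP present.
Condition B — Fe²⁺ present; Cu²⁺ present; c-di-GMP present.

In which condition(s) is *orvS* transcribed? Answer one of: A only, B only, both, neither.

A only

Condition A:
Fe²⁺ is absent, so QuvL is active.
With repressor QuvL bound, *kulQ* is not transcribed.
So KulQ is not produced.
Cu²⁺ is present, so LomT is inactive.
c-di-GMP is present, so JalH is inactive.
With no repressor bound, *orvS* is transcribed.
→ *orvS* is ON in A.
Condition B:
Fe²⁺ is present, so QuvL is inactive.
With no repressor bound, *kulQ* is transcribed.
So KulQ is produced and active.
Cu²⁺ is present, so LomT is inactive.
c-di-GMP is present, so JalH is inactive.
With repressor KulQ bound, *orvS* is not transcribed.
→ *orvS* is OFF in B.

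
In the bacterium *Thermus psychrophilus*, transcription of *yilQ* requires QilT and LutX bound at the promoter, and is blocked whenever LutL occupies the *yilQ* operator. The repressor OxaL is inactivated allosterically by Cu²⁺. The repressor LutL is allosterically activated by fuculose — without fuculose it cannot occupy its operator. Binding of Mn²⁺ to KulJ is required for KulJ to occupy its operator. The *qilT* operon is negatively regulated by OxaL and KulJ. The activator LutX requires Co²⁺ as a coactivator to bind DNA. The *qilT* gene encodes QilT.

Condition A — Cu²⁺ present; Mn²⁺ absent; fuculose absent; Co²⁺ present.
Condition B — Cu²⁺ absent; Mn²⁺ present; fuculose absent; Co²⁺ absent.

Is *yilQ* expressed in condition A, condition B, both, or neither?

Condition A:
Cu²⁺ is present, so OxaL is inactive.
Mn²⁺ is absent, so KulJ is inactive.
With no repressor bound, *qilT* is transcribed.
So QilT is produced and active.
Fuculose is absent, so LutL is inactive.
Co²⁺ is present, so LutX is active.
No repressor is bound and QilT and LutX are active, so *yilQ* is transcribed.
→ *yilQ* is ON in A.
Condition B:
Cu²⁺ is absent, so OxaL is active.
Mn²⁺ is present, so KulJ is active.
With repressor OxaL bound, *qilT* is not transcribed.
So QilT is not produced.
Fuculose is absent, so LutL is inactive.
Co²⁺ is absent, so LutX is inactive.
Required activator QilT is absent, so *yilQ* is not transcribed.
→ *yilQ* is OFF in B.

A only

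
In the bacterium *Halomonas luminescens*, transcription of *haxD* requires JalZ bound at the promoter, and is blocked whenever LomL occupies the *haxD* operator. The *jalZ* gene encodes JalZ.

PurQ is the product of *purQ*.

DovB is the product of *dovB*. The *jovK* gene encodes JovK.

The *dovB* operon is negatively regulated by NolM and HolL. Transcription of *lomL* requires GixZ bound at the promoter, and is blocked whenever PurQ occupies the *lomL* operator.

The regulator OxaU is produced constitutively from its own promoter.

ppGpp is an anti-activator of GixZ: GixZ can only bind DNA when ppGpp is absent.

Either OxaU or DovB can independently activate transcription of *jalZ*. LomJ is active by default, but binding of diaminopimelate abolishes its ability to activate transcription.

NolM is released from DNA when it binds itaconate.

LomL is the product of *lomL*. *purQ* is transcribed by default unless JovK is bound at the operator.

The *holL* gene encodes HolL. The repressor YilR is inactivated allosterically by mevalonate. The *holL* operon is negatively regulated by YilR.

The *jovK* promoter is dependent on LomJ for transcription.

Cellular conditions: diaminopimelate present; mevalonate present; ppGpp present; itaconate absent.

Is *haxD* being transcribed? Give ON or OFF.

ON

OxaU is produced constitutively and is active.
Itaconate is absent, so NolM is active.
Mevalonate is present, so YilR is inactive.
With no repressor bound, *holL* is transcribed.
So HolL is produced and active.
With repressor NolM bound, *dovB* is not transcribed.
So DovB is not produced.
Activator OxaU is present, so *jalZ* is transcribed.
So JalZ is produced and active.
ppGpp is present, so GixZ is inactive.
Diaminopimelate is present, so LomJ is inactive.
Required activator LomJ is absent, so *jovK* is not transcribed.
So JovK is not produced.
With no repressor bound, *purQ* is transcribed.
So PurQ is produced and active.
With repressor PurQ bound, *lomL* is not transcribed.
So LomL is not produced.
No repressor is bound and JalZ is active, so *haxD* is transcribed.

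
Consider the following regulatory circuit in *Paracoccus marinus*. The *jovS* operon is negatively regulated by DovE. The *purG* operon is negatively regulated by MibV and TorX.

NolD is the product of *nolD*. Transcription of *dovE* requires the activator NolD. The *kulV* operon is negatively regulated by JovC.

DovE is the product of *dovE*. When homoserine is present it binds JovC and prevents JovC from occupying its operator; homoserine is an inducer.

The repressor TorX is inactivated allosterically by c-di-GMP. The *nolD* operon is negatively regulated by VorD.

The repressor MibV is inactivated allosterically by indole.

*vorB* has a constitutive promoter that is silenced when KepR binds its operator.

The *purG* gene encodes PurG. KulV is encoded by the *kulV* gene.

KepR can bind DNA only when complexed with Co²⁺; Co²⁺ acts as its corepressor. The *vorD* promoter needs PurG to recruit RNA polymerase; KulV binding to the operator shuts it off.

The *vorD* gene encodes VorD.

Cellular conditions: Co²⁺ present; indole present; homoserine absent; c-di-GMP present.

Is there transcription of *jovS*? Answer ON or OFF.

ON

Homoserine is absent, so JovC is active.
With repressor JovC bound, *kulV* is not transcribed.
So KulV is not produced.
Indole is present, so MibV is inactive.
c-di-GMP is present, so TorX is inactive.
With no repressor bound, *purG* is transcribed.
So PurG is produced and active.
No repressor is bound and PurG is active, so *vorD* is transcribed.
So VorD is produced and active.
With repressor VorD bound, *nolD* is not transcribed.
So NolD is not produced.
Required activator NolD is absent, so *dovE* is not transcribed.
So DovE is not produced.
With no repressor bound, *jovS* is transcribed.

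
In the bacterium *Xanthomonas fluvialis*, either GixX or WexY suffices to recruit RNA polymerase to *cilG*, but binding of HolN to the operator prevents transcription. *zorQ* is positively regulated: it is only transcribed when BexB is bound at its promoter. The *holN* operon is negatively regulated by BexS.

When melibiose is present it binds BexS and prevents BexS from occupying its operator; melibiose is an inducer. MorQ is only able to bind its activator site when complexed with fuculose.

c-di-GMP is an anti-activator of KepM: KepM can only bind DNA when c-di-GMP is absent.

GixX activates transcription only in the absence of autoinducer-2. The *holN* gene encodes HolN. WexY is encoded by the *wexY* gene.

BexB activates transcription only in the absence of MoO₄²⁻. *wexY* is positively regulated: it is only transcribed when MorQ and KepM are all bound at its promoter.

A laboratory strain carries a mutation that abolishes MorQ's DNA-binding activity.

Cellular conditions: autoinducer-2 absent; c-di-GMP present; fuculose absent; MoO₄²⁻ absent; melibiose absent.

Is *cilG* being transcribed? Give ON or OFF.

Melibiose is absent, so BexS is active.
With repressor BexS bound, *holN* is not transcribed.
So HolN is not produced.
Autoinducer-2 is absent, so GixX is active.
MorQ is non-functional in this strain, so it has no effect.
c-di-GMP is present, so KepM is inactive.
Required activator MorQ is absent, so *wexY* is not transcribed.
So WexY is not produced.
Activator GixX is present, so *cilG* is transcribed.

ON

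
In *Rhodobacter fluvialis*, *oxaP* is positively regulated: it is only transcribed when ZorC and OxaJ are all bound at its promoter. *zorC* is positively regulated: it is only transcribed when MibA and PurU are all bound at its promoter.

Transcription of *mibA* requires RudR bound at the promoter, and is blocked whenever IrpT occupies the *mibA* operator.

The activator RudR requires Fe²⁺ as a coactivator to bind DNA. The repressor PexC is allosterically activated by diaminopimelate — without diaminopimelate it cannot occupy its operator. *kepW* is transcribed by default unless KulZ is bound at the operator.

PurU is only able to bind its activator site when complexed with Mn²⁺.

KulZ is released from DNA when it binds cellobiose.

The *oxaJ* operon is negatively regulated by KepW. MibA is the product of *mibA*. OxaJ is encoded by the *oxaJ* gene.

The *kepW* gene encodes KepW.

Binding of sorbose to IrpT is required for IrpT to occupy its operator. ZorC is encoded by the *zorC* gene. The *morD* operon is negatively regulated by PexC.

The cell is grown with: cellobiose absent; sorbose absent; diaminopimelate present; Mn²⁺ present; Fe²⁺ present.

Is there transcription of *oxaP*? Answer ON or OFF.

ON

Fe²⁺ is present, so RudR is active.
Sorbose is absent, so IrpT is inactive.
No repressor is bound and RudR is active, so *mibA* is transcribed.
So MibA is produced and active.
Mn²⁺ is present, so PurU is active.
No repressor is bound and MibA and PurU are active, so *zorC* is transcribed.
So ZorC is produced and active.
Cellobiose is absent, so KulZ is active.
With repressor KulZ bound, *kepW* is not transcribed.
So KepW is not produced.
With no repressor bound, *oxaJ* is transcribed.
So OxaJ is produced and active.
No repressor is bound and ZorC and OxaJ are active, so *oxaP* is transcribed.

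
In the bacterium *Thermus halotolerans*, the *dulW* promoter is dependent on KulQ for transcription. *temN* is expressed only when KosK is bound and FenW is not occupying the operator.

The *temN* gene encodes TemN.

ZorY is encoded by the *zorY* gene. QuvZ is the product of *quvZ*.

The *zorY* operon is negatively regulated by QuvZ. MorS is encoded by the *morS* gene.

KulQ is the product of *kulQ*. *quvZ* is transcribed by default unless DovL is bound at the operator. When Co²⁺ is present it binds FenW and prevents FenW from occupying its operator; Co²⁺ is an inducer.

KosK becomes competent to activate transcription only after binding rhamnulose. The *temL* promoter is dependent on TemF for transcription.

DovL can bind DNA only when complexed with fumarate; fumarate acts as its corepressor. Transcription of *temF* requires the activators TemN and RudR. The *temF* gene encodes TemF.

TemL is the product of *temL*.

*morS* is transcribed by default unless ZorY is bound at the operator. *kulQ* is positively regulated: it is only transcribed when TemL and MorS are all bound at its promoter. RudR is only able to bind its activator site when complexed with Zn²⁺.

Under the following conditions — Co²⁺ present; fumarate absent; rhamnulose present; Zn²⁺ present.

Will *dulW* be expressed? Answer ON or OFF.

ON

Rhamnulose is present, so KosK is active.
Co²⁺ is present, so FenW is inactive.
No repressor is bound and KosK is active, so *temN* is transcribed.
So TemN is produced and active.
Zn²⁺ is present, so RudR is active.
No repressor is bound and TemN and RudR are active, so *temF* is transcribed.
So TemF is produced and active.
No repressor is bound and TemF is active, so *temL* is transcribed.
So TemL is produced and active.
Fumarate is absent, so DovL is inactive.
With no repressor bound, *quvZ* is transcribed.
So QuvZ is produced and active.
With repressor QuvZ bound, *zorY* is not transcribed.
So ZorY is not produced.
With no repressor bound, *morS* is transcribed.
So MorS is produced and active.
No repressor is bound and TemL and MorS are active, so *kulQ* is transcribed.
So KulQ is produced and active.
No repressor is bound and KulQ is active, so *dulW* is transcribed.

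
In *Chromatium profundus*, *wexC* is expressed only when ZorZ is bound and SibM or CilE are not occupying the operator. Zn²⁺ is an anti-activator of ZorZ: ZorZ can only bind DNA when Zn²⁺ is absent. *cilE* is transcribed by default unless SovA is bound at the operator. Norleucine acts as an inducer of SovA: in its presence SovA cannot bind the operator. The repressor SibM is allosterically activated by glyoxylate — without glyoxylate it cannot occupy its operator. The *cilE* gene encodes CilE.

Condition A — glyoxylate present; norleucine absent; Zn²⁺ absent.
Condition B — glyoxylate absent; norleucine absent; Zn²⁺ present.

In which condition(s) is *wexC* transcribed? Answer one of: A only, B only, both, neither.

neither

Condition A:
Glyoxylate is present, so SibM is active.
Norleucine is absent, so SovA is active.
With repressor SovA bound, *cilE* is not transcribed.
So CilE is not produced.
Zn²⁺ is absent, so ZorZ is active.
With repressor SibM bound, *wexC* is not transcribed.
→ *wexC* is OFF in A.
Condition B:
Glyoxylate is absent, so SibM is inactive.
Norleucine is absent, so SovA is active.
With repressor SovA bound, *cilE* is not transcribed.
So CilE is not produced.
Zn²⁺ is present, so ZorZ is inactive.
Required activator ZorZ is absent, so *wexC* is not transcribed.
→ *wexC* is OFF in B.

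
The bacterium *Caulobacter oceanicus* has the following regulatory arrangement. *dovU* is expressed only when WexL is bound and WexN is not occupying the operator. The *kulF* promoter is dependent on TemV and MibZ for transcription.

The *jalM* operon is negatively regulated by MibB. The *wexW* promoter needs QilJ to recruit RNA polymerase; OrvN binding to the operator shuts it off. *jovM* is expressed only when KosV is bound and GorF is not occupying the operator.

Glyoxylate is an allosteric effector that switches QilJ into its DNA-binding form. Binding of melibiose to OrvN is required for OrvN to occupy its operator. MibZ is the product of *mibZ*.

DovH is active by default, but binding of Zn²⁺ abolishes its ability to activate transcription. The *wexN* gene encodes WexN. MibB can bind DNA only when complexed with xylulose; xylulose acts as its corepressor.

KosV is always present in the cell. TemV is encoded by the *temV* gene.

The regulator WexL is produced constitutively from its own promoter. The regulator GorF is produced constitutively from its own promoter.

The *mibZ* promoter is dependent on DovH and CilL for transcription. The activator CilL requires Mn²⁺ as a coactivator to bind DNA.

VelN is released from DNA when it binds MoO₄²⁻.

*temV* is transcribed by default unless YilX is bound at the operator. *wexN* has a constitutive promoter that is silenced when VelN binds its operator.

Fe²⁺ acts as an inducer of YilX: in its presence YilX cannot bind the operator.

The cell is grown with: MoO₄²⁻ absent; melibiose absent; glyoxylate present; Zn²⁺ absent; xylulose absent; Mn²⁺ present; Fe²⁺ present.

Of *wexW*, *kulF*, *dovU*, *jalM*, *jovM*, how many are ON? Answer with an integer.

4

Melibiose is absent, so OrvN is inactive.
Glyoxylate is present, so QilJ is active.
No repressor is bound and QilJ is active, so *wexW* is transcribed.
→ *wexW* is ON.
Fe²⁺ is present, so YilX is inactive.
With no repressor bound, *temV* is transcribed.
So TemV is produced and active.
Zn²⁺ is absent, so DovH is active.
Mn²⁺ is present, so CilL is active.
No repressor is bound and DovH and CilL are active, so *mibZ* is transcribed.
So MibZ is produced and active.
No repressor is bound and TemV and MibZ are active, so *kulF* is transcribed.
→ *kulF* is ON.
WexL is produced constitutively and is active.
MoO₄²⁻ is absent, so VelN is active.
With repressor VelN bound, *wexN* is not transcribed.
So WexN is not produced.
No repressor is bound and WexL is active, so *dovU* is transcribed.
→ *dovU* is ON.
Xylulose is absent, so MibB is inactive.
With no repressor bound, *jalM* is transcribed.
→ *jalM* is ON.
KosV is produced constitutively and is active.
GorF is produced constitutively and is active.
With repressor GorF bound, *jovM* is not transcribed.
→ *jovM* is OFF.
4 of the 5 genes are transcribed.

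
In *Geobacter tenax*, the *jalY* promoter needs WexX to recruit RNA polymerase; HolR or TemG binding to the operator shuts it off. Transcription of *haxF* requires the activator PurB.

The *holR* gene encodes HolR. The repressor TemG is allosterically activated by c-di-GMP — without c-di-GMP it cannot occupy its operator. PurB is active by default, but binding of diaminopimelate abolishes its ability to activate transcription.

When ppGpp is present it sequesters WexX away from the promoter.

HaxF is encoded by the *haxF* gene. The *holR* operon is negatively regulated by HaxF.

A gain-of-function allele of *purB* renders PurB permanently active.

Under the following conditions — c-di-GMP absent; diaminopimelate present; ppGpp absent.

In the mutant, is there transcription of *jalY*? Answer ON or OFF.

PurB is constitutively active in this strain.
No repressor is bound and PurB is active, so *haxF* is transcribed.
So HaxF is produced and active.
With repressor HaxF bound, *holR* is not transcribed.
So HolR is not produced.
ppGpp is absent, so WexX is active.
c-di-GMP is absent, so TemG is inactive.
No repressor is bound and WexX is active, so *jalY* is transcribed.

ON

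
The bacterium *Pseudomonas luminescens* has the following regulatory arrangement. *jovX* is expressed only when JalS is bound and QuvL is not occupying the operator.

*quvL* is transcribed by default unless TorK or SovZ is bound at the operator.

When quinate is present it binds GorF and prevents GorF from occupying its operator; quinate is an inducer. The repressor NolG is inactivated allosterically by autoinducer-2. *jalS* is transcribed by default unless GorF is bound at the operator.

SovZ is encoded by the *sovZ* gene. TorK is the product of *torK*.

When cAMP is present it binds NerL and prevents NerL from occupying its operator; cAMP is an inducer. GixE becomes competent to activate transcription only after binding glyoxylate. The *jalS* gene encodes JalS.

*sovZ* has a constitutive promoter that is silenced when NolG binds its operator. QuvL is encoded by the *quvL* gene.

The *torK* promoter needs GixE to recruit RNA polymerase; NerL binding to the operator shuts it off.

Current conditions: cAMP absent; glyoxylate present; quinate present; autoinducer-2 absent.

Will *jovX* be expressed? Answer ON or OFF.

OFF

Quinate is present, so GorF is inactive.
With no repressor bound, *jalS* is transcribed.
So JalS is produced and active.
Glyoxylate is present, so GixE is active.
cAMP is absent, so NerL is active.
With repressor NerL bound, *torK* is not transcribed.
So TorK is not produced.
Autoinducer-2 is absent, so NolG is active.
With repressor NolG bound, *sovZ* is not transcribed.
So SovZ is not produced.
With no repressor bound, *quvL* is transcribed.
So QuvL is produced and active.
With repressor QuvL bound, *jovX* is not transcribed.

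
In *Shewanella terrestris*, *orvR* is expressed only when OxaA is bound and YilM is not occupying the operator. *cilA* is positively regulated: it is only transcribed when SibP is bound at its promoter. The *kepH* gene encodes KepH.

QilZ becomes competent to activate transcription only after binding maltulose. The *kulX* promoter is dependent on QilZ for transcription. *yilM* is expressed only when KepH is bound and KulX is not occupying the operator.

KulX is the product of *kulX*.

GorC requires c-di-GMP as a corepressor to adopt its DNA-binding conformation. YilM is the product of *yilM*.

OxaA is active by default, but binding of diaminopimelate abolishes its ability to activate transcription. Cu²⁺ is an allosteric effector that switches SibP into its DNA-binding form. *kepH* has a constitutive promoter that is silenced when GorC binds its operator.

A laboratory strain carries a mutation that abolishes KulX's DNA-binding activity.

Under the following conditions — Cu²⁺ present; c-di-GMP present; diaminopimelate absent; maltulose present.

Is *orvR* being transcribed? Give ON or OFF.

KulX is non-functional in this strain, so it has no effect.
c-di-GMP is present, so GorC is active.
With repressor GorC bound, *kepH* is not transcribed.
So KepH is not produced.
Required activator KepH is absent, so *yilM* is not transcribed.
So YilM is not produced.
Diaminopimelate is absent, so OxaA is active.
No repressor is bound and OxaA is active, so *orvR* is transcribed.

ON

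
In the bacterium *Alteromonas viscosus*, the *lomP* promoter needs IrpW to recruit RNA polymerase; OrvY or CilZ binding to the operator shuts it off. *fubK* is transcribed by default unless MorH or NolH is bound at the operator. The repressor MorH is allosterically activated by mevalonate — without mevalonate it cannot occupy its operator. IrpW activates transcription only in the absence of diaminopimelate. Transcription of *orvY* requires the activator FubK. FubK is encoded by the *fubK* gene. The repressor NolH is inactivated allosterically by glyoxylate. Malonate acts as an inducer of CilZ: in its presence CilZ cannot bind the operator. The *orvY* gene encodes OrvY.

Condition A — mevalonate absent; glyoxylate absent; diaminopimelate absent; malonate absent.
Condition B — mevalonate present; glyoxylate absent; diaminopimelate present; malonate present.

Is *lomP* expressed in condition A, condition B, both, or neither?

Condition A:
Mevalonate is absent, so MorH is inactive.
Glyoxylate is absent, so NolH is active.
With repressor NolH bound, *fubK* is not transcribed.
So FubK is not produced.
Required activator FubK is absent, so *orvY* is not transcribed.
So OrvY is not produced.
Diaminopimelate is absent, so IrpW is active.
Malonate is absent, so CilZ is active.
With repressor CilZ bound, *lomP* is not transcribed.
→ *lomP* is OFF in A.
Condition B:
Mevalonate is present, so MorH is active.
Glyoxylate is absent, so NolH is active.
With repressor MorH bound, *fubK* is not transcribed.
So FubK is not produced.
Required activator FubK is absent, so *orvY* is not transcribed.
So OrvY is not produced.
Diaminopimelate is present, so IrpW is inactive.
Malonate is present, so CilZ is inactive.
Required activator IrpW is absent, so *lomP* is not transcribed.
→ *lomP* is OFF in B.

neither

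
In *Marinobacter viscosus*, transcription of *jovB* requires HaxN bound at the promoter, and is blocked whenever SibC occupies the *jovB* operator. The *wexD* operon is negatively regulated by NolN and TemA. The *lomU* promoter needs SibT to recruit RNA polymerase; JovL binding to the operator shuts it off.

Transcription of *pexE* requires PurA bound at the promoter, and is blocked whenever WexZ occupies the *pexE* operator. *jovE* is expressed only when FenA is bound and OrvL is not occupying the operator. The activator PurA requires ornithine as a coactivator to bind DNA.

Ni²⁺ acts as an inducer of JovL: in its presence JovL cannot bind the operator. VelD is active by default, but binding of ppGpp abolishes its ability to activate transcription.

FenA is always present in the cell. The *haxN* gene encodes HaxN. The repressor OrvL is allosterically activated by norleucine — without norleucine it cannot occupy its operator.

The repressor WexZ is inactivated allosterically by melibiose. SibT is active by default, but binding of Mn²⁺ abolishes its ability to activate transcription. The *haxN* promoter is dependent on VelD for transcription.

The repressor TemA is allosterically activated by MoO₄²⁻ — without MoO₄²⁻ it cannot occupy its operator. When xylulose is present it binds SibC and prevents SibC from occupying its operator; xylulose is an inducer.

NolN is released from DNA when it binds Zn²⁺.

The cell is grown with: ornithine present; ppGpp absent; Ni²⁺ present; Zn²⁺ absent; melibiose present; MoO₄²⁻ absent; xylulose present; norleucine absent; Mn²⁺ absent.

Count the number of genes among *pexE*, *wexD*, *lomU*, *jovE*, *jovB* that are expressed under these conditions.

4

Ornithine is present, so PurA is active.
Melibiose is present, so WexZ is inactive.
No repressor is bound and PurA is active, so *pexE* is transcribed.
→ *pexE* is ON.
Zn²⁺ is absent, so NolN is active.
MoO₄²⁻ is absent, so TemA is inactive.
With repressor NolN bound, *wexD* is not transcribed.
→ *wexD* is OFF.
Mn²⁺ is absent, so SibT is active.
Ni²⁺ is present, so JovL is inactive.
No repressor is bound and SibT is active, so *lomU* is transcribed.
→ *lomU* is ON.
Norleucine is absent, so OrvL is inactive.
FenA is produced constitutively and is active.
No repressor is bound and FenA is active, so *jovE* is transcribed.
→ *jovE* is ON.
Xylulose is present, so SibC is inactive.
ppGpp is absent, so VelD is active.
No repressor is bound and VelD is active, so *haxN* is transcribed.
So HaxN is produced and active.
No repressor is bound and HaxN is active, so *jovB* is transcribed.
→ *jovB* is ON.
4 of the 5 genes are transcribed.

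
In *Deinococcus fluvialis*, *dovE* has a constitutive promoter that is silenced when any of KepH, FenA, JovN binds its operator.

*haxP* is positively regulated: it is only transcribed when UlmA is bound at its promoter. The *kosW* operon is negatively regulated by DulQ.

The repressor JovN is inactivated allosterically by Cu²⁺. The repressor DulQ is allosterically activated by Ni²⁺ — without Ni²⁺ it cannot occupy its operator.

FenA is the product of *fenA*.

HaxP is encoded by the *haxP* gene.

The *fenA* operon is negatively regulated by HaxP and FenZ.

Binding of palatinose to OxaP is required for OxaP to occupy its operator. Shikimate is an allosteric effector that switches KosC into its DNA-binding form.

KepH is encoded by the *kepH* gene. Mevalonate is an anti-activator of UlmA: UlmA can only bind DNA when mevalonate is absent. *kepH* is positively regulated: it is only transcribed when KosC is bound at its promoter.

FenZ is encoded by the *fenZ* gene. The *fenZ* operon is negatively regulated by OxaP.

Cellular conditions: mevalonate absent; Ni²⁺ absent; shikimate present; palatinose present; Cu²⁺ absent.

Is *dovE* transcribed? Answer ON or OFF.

OFF

Shikimate is present, so KosC is active.
No repressor is bound and KosC is active, so *kepH* is transcribed.
So KepH is produced and active.
Mevalonate is absent, so UlmA is active.
No repressor is bound and UlmA is active, so *haxP* is transcribed.
So HaxP is produced and active.
Palatinose is present, so OxaP is active.
With repressor OxaP bound, *fenZ* is not transcribed.
So FenZ is not produced.
With repressor HaxP bound, *fenA* is not transcribed.
So FenA is not produced.
Cu²⁺ is absent, so JovN is active.
With repressor KepH bound, *dovE* is not transcribed.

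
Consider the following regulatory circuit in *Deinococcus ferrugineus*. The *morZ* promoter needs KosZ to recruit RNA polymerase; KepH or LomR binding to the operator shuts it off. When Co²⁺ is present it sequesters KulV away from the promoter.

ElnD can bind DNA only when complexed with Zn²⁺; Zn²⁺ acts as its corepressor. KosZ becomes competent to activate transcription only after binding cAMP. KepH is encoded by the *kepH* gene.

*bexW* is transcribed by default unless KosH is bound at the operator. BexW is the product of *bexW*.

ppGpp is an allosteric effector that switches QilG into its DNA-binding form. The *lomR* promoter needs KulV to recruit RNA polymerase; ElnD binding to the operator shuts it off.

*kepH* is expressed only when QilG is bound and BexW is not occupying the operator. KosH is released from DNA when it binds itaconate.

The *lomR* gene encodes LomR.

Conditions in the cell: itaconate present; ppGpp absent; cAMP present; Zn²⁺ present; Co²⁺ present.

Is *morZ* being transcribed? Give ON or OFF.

cAMP is present, so KosZ is active.
Itaconate is present, so KosH is inactive.
With no repressor bound, *bexW* is transcribed.
So BexW is produced and active.
ppGpp is absent, so QilG is inactive.
With repressor BexW bound, *kepH* is not transcribed.
So KepH is not produced.
Co²⁺ is present, so KulV is inactive.
Zn²⁺ is present, so ElnD is active.
With repressor ElnD bound, *lomR* is not transcribed.
So LomR is not produced.
No repressor is bound and KosZ is active, so *morZ* is transcribed.

ON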